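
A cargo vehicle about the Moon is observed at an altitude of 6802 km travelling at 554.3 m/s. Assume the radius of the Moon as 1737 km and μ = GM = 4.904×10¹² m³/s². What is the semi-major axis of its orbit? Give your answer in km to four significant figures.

r = 1737 + 6802 = 8539.0 km = 8.539×10⁶ m.
Specific orbital energy ε = v²/2 − μ/r = (554.3)²/2 − 4.904×10¹²/8.539×10⁶ = -4.207×10⁵ J/kg.
Since ε = −μ/(2a), a = −μ/(2ε) = 5.829×10⁶ m = 5828.6 km.

a ≈ 5829 km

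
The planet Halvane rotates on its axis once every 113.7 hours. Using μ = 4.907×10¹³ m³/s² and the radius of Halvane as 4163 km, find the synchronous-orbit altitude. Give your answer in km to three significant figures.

T = 113.7 hours = 4.093×10⁵ s.
A synchronous orbit has period T, so by Kepler's third law a = (μT²/4π²)^(1/3).
μT²/4π² = 4.907×10¹³ × (4.093×10⁵)² / 39.48 = 2.082×10²³ m³.
a = 5.927×10⁷ m = 59274 km.
Altitude h = a − R = 59274 − 4163 = 55111 km.

h_sync ≈ 55100 km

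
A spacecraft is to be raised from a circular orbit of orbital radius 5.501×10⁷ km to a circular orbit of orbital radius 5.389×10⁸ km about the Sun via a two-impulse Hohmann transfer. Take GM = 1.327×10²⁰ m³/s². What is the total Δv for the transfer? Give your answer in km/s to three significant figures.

r₁ = 5.501×10⁷ km = 5.501×10¹⁰ m.
r₂ = 5.389×10⁸ km = 5.389×10¹¹ m.
Transfer ellipse a_t = (r₁ + r₂)/2 = 2.970×10¹¹ m.
At r₁: circular v_c1 = √(μ/r₁) = 49120 m/s; transfer-perihelion v_p = √[μ(2/r₁ − 1/a_t)] = 66160 m/s.
Δv₁ = v_p − v_c1 = 17050 m/s.
At r₂: circular v_c2 = √(μ/r₂) = 15690 m/s; transfer-aphelion v_a = √[μ(2/r₂ − 1/a_t)] = 6754 m/s.
Δv₂ = v_c2 − v_a = 8938 m/s.
Total Δv = Δv₁ + Δv₂ = 25990 m/s = 25.99 km/s.

Δv_total ≈ 26.0 km/s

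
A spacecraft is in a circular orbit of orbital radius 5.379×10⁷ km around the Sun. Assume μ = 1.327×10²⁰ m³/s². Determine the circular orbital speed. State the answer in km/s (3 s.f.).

r = 5.379×10⁷ km = 5.379×10¹⁰ m.
For a circular orbit v = √(μ/r) = √(1.327×10²⁰ / 5.379×10¹⁰) = √(2.467×10⁹) = 49670 m/s.
That is 49.67 km/s.

v ≈ 49.7 km/s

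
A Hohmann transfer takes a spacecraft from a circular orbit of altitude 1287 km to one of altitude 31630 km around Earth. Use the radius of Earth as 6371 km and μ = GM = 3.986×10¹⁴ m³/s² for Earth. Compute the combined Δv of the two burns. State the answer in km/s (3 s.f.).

r₁ = 6371 + 1287 = 7658.0 km = 7.6580×10⁶ m.
r₂ = 6371 + 31630 = 38001 km = 3.8001×10⁷ m.
Transfer ellipse a_t = (r₁ + r₂)/2 = 2.283×10⁷ m.
At r₁: circular v_c1 = √(μ/r₁) = 7215 m/s; transfer-perigee v_p = √[μ(2/r₁ − 1/a_t)] = 9308 m/s.
Δv₁ = v_p − v_c1 = 2094 m/s.
At r₂: circular v_c2 = √(μ/r₂) = 3239 m/s; transfer-apogee v_a = √[μ(2/r₂ − 1/a_t)] = 1876 m/s.
Δv₂ = v_c2 − v_a = 1363 m/s.
Total Δv = Δv₁ + Δv₂ = 3456 m/s = 3.456 km/s.

Δv_total ≈ 3.46 km/s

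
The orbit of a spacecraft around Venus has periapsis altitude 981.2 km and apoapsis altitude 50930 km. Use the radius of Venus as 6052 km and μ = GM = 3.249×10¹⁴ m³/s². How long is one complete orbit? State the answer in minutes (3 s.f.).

r_p = 6052 + 981.2 = 7033.2 km = 7.0332×10⁶ m.
r_a = 6052 + 50930 = 56982 km = 5.6982×10⁷ m.
Semi-major axis a = (r_p + r_a)/2 = (7033.2 + 56982)/2 = 32008 km = 3.201×10⁷ m.
By Kepler's third law T = 2π√(a³/μ) = 2π × 1.005×10⁴ = 6.312×10⁴ s.
= 1052 minutes.

T ≈ 1050 minutes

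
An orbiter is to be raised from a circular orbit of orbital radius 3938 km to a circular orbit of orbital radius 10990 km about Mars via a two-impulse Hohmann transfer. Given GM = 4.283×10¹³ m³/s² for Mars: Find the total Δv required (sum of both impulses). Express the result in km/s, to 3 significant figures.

Δv_total ≈ 1.24 km/s

r₁ = 3938 km = 3.938×10⁶ m.
r₂ = 10990 km = 1.099×10⁷ m.
Transfer ellipse a_t = (r₁ + r₂)/2 = 7.464×10⁶ m.
At r₁: circular v_c1 = √(μ/r₁) = 3298 m/s; transfer-periapsis v_p = √[μ(2/r₁ − 1/a_t)] = 4002 m/s.
Δv₁ = v_p − v_c1 = 703.9 m/s.
At r₂: circular v_c2 = √(μ/r₂) = 1974 m/s; transfer-apoapsis v_a = √[μ(2/r₂ − 1/a_t)] = 1434 m/s.
Δv₂ = v_c2 − v_a = 540.2 m/s.
Total Δv = Δv₁ + Δv₂ = 1244 m/s = 1.244 km/s.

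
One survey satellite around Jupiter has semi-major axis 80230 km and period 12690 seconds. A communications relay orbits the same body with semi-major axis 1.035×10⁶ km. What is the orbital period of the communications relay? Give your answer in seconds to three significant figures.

T₂ ≈ 5.88×10⁵ seconds

Kepler's third law: T² ∝ a³, so T₂ = T₁ (a₂/a₁)^(3/2).
a₂/a₁ = 12.90, (a₂/a₁)^(3/2) = 46.33.
T₂ = 12690 × 46.33 = 5.880×10⁵ seconds.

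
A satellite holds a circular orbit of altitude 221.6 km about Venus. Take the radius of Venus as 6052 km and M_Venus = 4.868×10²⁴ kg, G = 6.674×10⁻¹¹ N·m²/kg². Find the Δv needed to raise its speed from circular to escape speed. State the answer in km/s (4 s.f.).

Δv ≈ 2.981 km/s

μ = GM = 6.674×10⁻¹¹ × 4.868×10²⁴ = 3.249×10¹⁴ m³/s².
r = 6052 + 221.6 = 6273.6 km = 6.2736×10⁶ m.
Circular speed v_c = √(μ/r) = 7196 m/s.
Escape speed v_esc = √(2μ/r) = √2 × v_c = 10180 m/s.
Δv = v_esc − v_c = 2981 m/s = 2.981 km/s.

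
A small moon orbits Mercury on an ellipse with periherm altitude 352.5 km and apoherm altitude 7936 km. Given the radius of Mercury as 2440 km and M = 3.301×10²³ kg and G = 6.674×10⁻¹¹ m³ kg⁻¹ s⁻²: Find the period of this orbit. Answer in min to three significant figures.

T ≈ 377 min

μ = GM = 6.674×10⁻¹¹ × 3.301×10²³ = 2.203×10¹³ m³/s².
r_p = 2440 + 352.5 = 2792.5 km = 2.7925×10⁶ m.
r_a = 2440 + 7936 = 10376 km = 1.0376×10⁷ m.
Semi-major axis a = (r_p + r_a)/2 = (2792.5 + 10376)/2 = 6584.2 km = 6.584×10⁶ m.
By Kepler's third law T = 2π√(a³/μ) = 2π × 3.600×10³ = 2.262×10⁴ s.
= 376.9 min.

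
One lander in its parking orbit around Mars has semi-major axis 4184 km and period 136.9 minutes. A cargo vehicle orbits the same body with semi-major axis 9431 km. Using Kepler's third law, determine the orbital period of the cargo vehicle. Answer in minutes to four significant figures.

Kepler's third law: T² ∝ a³, so T₂ = T₁ (a₂/a₁)^(3/2).
a₂/a₁ = 2.254, (a₂/a₁)^(3/2) = 3.384.
T₂ = 136.9 × 3.384 = 463.3 minutes.

T₂ ≈ 463.3 minutes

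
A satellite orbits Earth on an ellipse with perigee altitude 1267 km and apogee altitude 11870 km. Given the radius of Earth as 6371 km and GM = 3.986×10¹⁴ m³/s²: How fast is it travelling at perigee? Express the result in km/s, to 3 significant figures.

v ≈ 8.58 km/s

r_p = 6371 + 1267 = 7638.0 km = 7.6380×10⁶ m.
r_a = 6371 + 11870 = 18241 km = 1.8241×10⁷ m.
Semi-major axis a = (r_p + r_a)/2 = 12940 km = 1.294×10⁷ m.
Vis-viva: v² = μ(2/r − 1/a) = 3.986×10¹⁴ × (2.618×10⁻⁷ − 7.728×10⁻⁸) = 7.357×10⁷ m²/s².
v = 8577 m/s = 8.577 km/s.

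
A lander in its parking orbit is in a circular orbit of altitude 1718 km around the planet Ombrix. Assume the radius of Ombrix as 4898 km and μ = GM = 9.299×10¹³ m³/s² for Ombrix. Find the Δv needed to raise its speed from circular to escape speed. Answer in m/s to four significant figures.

Δv ≈ 1553 m/s

r = 4898 + 1718 = 6616.0 km = 6.6160×10⁶ m.
Circular speed v_c = √(μ/r) = 3749 m/s.
Escape speed v_esc = √(2μ/r) = √2 × v_c = 5302 m/s.
Δv = v_esc − v_c = 1553 m/s.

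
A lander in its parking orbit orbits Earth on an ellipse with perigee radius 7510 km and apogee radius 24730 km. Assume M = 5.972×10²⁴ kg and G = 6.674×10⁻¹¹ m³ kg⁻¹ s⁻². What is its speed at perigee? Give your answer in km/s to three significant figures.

v ≈ 9.02 km/s

μ = GM = 6.674×10⁻¹¹ × 5.972×10²⁴ = 3.986×10¹⁴ m³/s².
Semi-major axis a = (r_p + r_a)/2 = 16120 km = 1.612×10⁷ m.
Vis-viva: v² = μ(2/r − 1/a) = 3.986×10¹⁴ × (2.663×10⁻⁷ − 6.203×10⁻⁸) = 8.142×10⁷ m²/s².
v = 9023 m/s = 9.023 km/s.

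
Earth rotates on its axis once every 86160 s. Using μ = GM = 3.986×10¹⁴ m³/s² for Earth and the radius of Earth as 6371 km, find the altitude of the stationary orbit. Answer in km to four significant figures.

h_sync ≈ 35790 km

A synchronous orbit has period T, so by Kepler's third law a = (μT²/4π²)^(1/3).
μT²/4π² = 3.986×10¹⁴ × (8.616×10⁴)² / 39.48 = 7.495×10²² m³.
a = 4.216×10⁷ m = 42163 km.
Altitude h = a − R = 42163 − 6371 = 35792 km.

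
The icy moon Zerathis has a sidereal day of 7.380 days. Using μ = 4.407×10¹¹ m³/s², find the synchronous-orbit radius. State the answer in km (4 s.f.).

T = 7.380 days = 6.376×10⁵ s.
A synchronous orbit has period T, so by Kepler's third law a = (μT²/4π²)^(1/3).
μT²/4π² = 4.407×10¹¹ × (6.376×10⁵)² / 39.48 = 4.539×10²¹ m³.
a = 1.656×10⁷ m = 16557 km.

r_sync ≈ 16560 km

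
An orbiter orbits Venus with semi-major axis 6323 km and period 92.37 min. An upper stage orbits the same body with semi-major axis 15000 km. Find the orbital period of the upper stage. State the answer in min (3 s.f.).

T₂ ≈ 338 min

Kepler's third law: T² ∝ a³, so T₂ = T₁ (a₂/a₁)^(3/2).
a₂/a₁ = 2.372, (a₂/a₁)^(3/2) = 3.654.
T₂ = 92.37 × 3.654 = 337.5 min.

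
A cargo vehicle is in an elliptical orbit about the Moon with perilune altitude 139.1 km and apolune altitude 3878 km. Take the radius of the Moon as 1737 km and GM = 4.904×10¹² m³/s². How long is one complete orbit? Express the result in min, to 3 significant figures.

T ≈ 343 min

r_p = 1737 + 139.1 = 1876.1 km = 1.8761×10⁶ m.
r_a = 1737 + 3878 = 5615.0 km = 5.6150×10⁶ m.
Semi-major axis a = (r_p + r_a)/2 = (1876.1 + 5615.0)/2 = 3745.6 km = 3.746×10⁶ m.
By Kepler's third law T = 2π√(a³/μ) = 2π × 3.273×10³ = 2.057×10⁴ s.
= 342.8 min.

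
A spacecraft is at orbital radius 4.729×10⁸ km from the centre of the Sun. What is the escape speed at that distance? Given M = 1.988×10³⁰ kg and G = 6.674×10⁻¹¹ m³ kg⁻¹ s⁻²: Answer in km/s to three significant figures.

v_esc ≈ 23.7 km/s

μ = GM = 6.674×10⁻¹¹ × 1.988×10³⁰ = 1.327×10²⁰ m³/s².
r = 4.729×10⁸ km = 4.729×10¹¹ m.
Escape speed v_esc = √(2μ/r) = √(2 × 1.327×10²⁰ / 4.729×10¹¹) = √(5.611×10⁸) = 23690 m/s.
= 23.69 km/s.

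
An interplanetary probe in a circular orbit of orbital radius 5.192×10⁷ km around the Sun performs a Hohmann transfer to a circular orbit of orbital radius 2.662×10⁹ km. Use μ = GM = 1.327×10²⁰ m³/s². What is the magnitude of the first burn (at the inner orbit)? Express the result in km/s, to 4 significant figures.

r₁ = 5.192×10⁷ km = 5.192×10¹⁰ m.
r₂ = 2.662×10⁹ km = 2.662×10¹² m.
Transfer ellipse a_t = (r₁ + r₂)/2 = 1.357×10¹² m.
At r₁: circular v_c1 = √(μ/r₁) = 50560 m/s; transfer-perihelion v_p = √[μ(2/r₁ − 1/a_t)] = 70810 m/s.
Δv₁ = v_p − v_c1 = 20250 m/s.
= 20.25 km/s.

Δv ≈ 20.25 km/s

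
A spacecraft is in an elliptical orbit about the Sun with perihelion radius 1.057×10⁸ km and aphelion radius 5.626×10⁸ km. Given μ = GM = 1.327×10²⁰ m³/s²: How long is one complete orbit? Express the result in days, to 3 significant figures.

T ≈ 1220 days

Semi-major axis a = (r_p + r_a)/2 = (1.0570×10⁸ + 5.6260×10⁸)/2 = 3.3415×10⁸ km = 3.342×10¹¹ m.
By Kepler's third law T = 2π√(a³/μ) = 2π × 1.677×10⁷ = 1.054×10⁸ s.
= 1219 days.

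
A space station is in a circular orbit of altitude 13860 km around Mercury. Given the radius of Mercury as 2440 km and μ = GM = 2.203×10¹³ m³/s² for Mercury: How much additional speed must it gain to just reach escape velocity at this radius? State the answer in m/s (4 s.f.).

Δv ≈ 481.5 m/s

r = 2440 + 13860 = 16300 km = 1.6300×10⁷ m.
Circular speed v_c = √(μ/r) = 1163 m/s.
Escape speed v_esc = √(2μ/r) = √2 × v_c = 1644 m/s.
Δv = v_esc − v_c = 481.5 m/s.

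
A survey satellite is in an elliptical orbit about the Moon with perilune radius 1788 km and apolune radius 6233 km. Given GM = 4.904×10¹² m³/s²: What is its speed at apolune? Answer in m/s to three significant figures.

Semi-major axis a = (r_p + r_a)/2 = 4010.5 km = 4.010×10⁶ m.
Vis-viva: v² = μ(2/r − 1/a) = 4.904×10¹² × (3.209×10⁻⁷ − 2.493×10⁻⁷) = 3.508×10⁵ m²/s².
v = 592.3 m/s.

v ≈ 592 m/s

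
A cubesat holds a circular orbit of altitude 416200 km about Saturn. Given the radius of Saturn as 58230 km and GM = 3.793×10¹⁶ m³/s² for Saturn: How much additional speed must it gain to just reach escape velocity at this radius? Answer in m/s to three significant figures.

r = 58230 + 416200 = 474430 km = 4.7443×10⁸ m.
Circular speed v_c = √(μ/r) = 8941 m/s.
Escape speed v_esc = √(2μ/r) = √2 × v_c = 12650 m/s.
Δv = v_esc − v_c = 3704 m/s.

Δv ≈ 3700 m/s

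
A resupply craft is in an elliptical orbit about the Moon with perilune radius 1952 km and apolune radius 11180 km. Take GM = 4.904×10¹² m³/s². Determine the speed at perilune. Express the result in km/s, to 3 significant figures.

v ≈ 2.07 km/s

Semi-major axis a = (r_p + r_a)/2 = 6566.0 km = 6.566×10⁶ m.
Vis-viva: v² = μ(2/r − 1/a) = 4.904×10¹² × (1.025×10⁻⁶ − 1.523×10⁻⁷) = 4.278×10⁶ m²/s².
v = 2068 m/s = 2.068 km/s.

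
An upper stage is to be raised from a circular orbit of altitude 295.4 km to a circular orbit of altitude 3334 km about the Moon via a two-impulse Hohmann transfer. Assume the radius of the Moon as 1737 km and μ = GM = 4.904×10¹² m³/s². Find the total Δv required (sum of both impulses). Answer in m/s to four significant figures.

r₁ = 1737 + 295.4 = 2032.4 km = 2.0324×10⁶ m.
r₂ = 1737 + 3334 = 5071.0 km = 5.0710×10⁶ m.
Transfer ellipse a_t = (r₁ + r₂)/2 = 3.552×10⁶ m.
At r₁: circular v_c1 = √(μ/r₁) = 1553 m/s; transfer-perilune v_p = √[μ(2/r₁ − 1/a_t)] = 1856 m/s.
Δv₁ = v_p − v_c1 = 302.7 m/s.
At r₂: circular v_c2 = √(μ/r₂) = 983.4 m/s; transfer-apolune v_a = √[μ(2/r₂ − 1/a_t)] = 743.9 m/s.
Δv₂ = v_c2 − v_a = 239.5 m/s.
Total Δv = Δv₁ + Δv₂ = 542.2 m/s.

Δv_total ≈ 542.2 m/s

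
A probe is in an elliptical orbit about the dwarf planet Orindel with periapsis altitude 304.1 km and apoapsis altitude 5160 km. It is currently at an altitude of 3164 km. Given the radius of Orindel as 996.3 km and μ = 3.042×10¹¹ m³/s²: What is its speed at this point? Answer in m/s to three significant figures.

r_p = 996.3 + 304.1 = 1300.4 km = 1.3004×10⁶ m.
r_a = 996.3 + 5160 = 6156.3 km = 6.1563×10⁶ m.
r = 996.3 + 3164 = 4160.3 km = 4.160×10⁶ m.
Semi-major axis a = (r_p + r_a)/2 = 3728.4 km = 3.728×10⁶ m.
Vis-viva: v² = μ(2/r − 1/a) = 3.042×10¹¹ × (4.807×10⁻⁷ − 2.682×10⁻⁷) = 6.465×10⁴ m²/s².
v = 254.3 m/s.

v ≈ 254 m/s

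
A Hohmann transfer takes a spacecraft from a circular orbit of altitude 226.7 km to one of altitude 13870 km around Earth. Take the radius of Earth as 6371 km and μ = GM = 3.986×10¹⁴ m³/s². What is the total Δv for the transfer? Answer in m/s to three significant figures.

r₁ = 6371 + 226.7 = 6597.7 km = 6.5977×10⁶ m.
r₂ = 6371 + 13870 = 20241 km = 2.0241×10⁷ m.
Transfer ellipse a_t = (r₁ + r₂)/2 = 1.342×10⁷ m.
At r₁: circular v_c1 = √(μ/r₁) = 7773 m/s; transfer-perigee v_p = √[μ(2/r₁ − 1/a_t)] = 9546 m/s.
Δv₁ = v_p − v_c1 = 1773 m/s.
At r₂: circular v_c2 = √(μ/r₂) = 4438 m/s; transfer-apogee v_a = √[μ(2/r₂ − 1/a_t)] = 3112 m/s.
Δv₂ = v_c2 − v_a = 1326 m/s.
Total Δv = Δv₁ + Δv₂ = 3099 m/s.

Δv_total ≈ 3100 m/s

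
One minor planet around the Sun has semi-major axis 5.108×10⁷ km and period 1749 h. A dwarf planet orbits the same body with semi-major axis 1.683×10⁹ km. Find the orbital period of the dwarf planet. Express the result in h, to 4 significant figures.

T₂ ≈ 3.308×10⁵ h

Kepler's third law: T² ∝ a³, so T₂ = T₁ (a₂/a₁)^(3/2).
a₂/a₁ = 32.95, (a₂/a₁)^(3/2) = 189.1.
T₂ = 1749 × 189.1 = 3.308×10⁵ h.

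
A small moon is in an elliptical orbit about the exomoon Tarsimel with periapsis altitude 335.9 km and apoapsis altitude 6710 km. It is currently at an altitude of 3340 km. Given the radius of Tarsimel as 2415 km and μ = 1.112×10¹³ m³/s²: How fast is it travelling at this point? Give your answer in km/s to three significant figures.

r_p = 2415 + 335.9 = 2750.9 km = 2.7509×10⁶ m.
r_a = 2415 + 6710 = 9125.0 km = 9.1250×10⁶ m.
r = 2415 + 3340 = 5755.0 km = 5.755×10⁶ m.
Semi-major axis a = (r_p + r_a)/2 = 5937.9 km = 5.938×10⁶ m.
Vis-viva: v² = μ(2/r − 1/a) = 1.112×10¹³ × (3.475×10⁻⁷ − 1.684×10⁻⁷) = 1.992×10⁶ m²/s².
v = 1411 m/s = 1.411 km/s.

v ≈ 1.41 km/s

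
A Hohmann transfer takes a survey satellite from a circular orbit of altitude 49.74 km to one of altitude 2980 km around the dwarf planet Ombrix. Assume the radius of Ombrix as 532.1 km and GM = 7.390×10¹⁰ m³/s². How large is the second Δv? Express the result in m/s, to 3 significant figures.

r₁ = 532.1 + 49.74 = 581.84 km = 5.8184×10⁵ m.
r₂ = 532.1 + 2980 = 3512.1 km = 3.5121×10⁶ m.
Transfer ellipse a_t = (r₁ + r₂)/2 = 2.047×10⁶ m.
At r₁: circular v_c1 = √(μ/r₁) = 356.4 m/s; transfer-periapsis v_p = √[μ(2/r₁ − 1/a_t)] = 466.8 m/s.
At r₂: circular v_c2 = √(μ/r₂) = 145.1 m/s; transfer-apoapsis v_a = √[μ(2/r₂ − 1/a_t)] = 77.34 m/s.
Δv₂ = v_c2 − v_a = 67.72 m/s.

Δv ≈ 67.7 m/s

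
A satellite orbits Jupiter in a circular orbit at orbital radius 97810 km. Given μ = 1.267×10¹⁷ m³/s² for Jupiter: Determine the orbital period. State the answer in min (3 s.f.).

T ≈ 285 min

r = 97810 km = 9.781×10⁷ m.
Kepler's third law: T = 2π√(r³/μ) = 2π√((9.781×10⁷)³ / 1.267×10¹⁷).
r³/μ = 7.385×10⁶ s², so T = 2π × 2.718×10³ = 1.708×10⁴ s.
Converting: 1.708×10⁴ s ÷ 60.00 = 284.6 min.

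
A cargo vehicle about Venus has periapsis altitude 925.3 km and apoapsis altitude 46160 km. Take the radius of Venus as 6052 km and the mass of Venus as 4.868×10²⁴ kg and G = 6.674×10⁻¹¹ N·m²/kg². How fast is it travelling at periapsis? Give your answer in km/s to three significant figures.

μ = GM = 6.674×10⁻¹¹ × 4.868×10²⁴ = 3.249×10¹⁴ m³/s².
r_p = 6052 + 925.3 = 6977.3 km = 6.9773×10⁶ m.
r_a = 6052 + 46160 = 52212 km = 5.2212×10⁷ m.
Semi-major axis a = (r_p + r_a)/2 = 29595 km = 2.959×10⁷ m.
Vis-viva: v² = μ(2/r − 1/a) = 3.249×10¹⁴ × (2.866×10⁻⁷ − 3.379×10⁻⁸) = 8.215×10⁷ m²/s².
v = 9064 m/s = 9.064 km/s.

v ≈ 9.06 km/s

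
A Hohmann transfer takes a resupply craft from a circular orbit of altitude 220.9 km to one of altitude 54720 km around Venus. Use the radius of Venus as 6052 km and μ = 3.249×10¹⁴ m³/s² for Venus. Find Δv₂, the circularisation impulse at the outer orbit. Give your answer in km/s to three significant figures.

r₁ = 6052 + 220.9 = 6272.9 km = 6.2729×10⁶ m.
r₂ = 6052 + 54720 = 60772 km = 6.0772×10⁷ m.
Transfer ellipse a_t = (r₁ + r₂)/2 = 3.352×10⁷ m.
At r₁: circular v_c1 = √(μ/r₁) = 7197 m/s; transfer-periapsis v_p = √[μ(2/r₁ − 1/a_t)] = 9690 m/s.
At r₂: circular v_c2 = √(μ/r₂) = 2312 m/s; transfer-apoapsis v_a = √[μ(2/r₂ − 1/a_t)] = 1000 m/s.
Δv₂ = v_c2 − v_a = 1312 m/s.
= 1.312 km/s.

Δv ≈ 1.31 km/s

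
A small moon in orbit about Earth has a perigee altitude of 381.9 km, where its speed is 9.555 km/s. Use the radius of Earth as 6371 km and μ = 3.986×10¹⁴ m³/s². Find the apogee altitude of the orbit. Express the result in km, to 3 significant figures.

r_p = 6371 + 381.9 = 6752.9 km = 6.753×10⁶ m.
Specific energy ε = v²/2 − μ/r = -1.338×10⁷ J/kg, so a = −μ/(2ε) = 1.490×10⁷ m.
The apsides satisfy r_p + r_a = 2a, so the apogee radius is 2a − r_p = 2.304×10⁷ m = 23043 km.
Apogee altitude = 23043 − 6371 = 16672 km.

apogee altitude ≈ 16700 km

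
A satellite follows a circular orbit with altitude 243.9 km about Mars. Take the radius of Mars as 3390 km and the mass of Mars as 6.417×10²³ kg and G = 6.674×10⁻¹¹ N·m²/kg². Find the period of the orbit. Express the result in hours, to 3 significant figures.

T ≈ 1.85 hours

μ = GM = 6.674×10⁻¹¹ × 6.417×10²³ = 4.283×10¹³ m³/s².
r = 3390 + 243.9 = 3633.9 km = 3.6339×10⁶ m.
Kepler's third law: T = 2π√(r³/μ) = 2π√((3.634×10⁶)³ / 4.283×10¹³).
r³/μ = 1.120×10⁶ s², so T = 2π × 1.059×10³ = 6.651×10³ s.
Converting: 6.651×10³ s ÷ 3600 = 1.847 hours.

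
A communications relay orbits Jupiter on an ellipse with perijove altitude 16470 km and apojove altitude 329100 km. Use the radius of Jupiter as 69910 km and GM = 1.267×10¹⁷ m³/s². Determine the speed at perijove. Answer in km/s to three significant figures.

v ≈ 49.1 km/s

r_p = 69910 + 16470 = 86380 km = 8.6380×10⁷ m.
r_a = 69910 + 329100 = 399010 km = 3.9901×10⁸ m.
Semi-major axis a = (r_p + r_a)/2 = 2.4270×10⁵ km = 2.427×10⁸ m.
Vis-viva: v² = μ(2/r − 1/a) = 1.267×10¹⁷ × (2.315×10⁻⁸ − 4.120×10⁻⁹) = 2.411×10⁹ m²/s².
v = 49110 m/s = 49.11 km/s.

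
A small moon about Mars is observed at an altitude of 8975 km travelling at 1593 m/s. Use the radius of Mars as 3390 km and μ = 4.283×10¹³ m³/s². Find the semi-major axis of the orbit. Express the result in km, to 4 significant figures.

r = 3390 + 8975 = 12365 km = 1.236×10⁷ m.
Specific orbital energy ε = v²/2 − μ/r = (1593)²/2 − 4.283×10¹³/1.236×10⁷ = -2.195×10⁶ J/kg.
Since ε = −μ/(2a), a = −μ/(2ε) = 9.756×10⁶ m = 9756.3 km.

a ≈ 9756 km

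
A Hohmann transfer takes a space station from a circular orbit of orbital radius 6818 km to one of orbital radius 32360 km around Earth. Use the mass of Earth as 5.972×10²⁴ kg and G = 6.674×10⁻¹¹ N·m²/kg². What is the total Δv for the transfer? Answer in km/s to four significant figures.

Δv_total ≈ 3.620 km/s

μ = GM = 6.674×10⁻¹¹ × 5.972×10²⁴ = 3.986×10¹⁴ m³/s².
r₁ = 6818 km = 6.818×10⁶ m.
r₂ = 32360 km = 3.236×10⁷ m.
Transfer ellipse a_t = (r₁ + r₂)/2 = 1.959×10⁷ m.
At r₁: circular v_c1 = √(μ/r₁) = 7646 m/s; transfer-perigee v_p = √[μ(2/r₁ − 1/a_t)] = 9827 m/s.
Δv₁ = v_p − v_c1 = 2181 m/s.
At r₂: circular v_c2 = √(μ/r₂) = 3510 m/s; transfer-apogee v_a = √[μ(2/r₂ − 1/a_t)] = 2070 m/s.
Δv₂ = v_c2 − v_a = 1439 m/s.
Total Δv = Δv₁ + Δv₂ = 3620 m/s = 3.620 km/s.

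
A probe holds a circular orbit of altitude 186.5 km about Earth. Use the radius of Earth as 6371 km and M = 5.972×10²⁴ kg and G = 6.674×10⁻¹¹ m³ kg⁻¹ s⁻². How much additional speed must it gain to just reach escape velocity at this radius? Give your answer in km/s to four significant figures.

Δv ≈ 3.229 km/s

μ = GM = 6.674×10⁻¹¹ × 5.972×10²⁴ = 3.986×10¹⁴ m³/s².
r = 6371 + 186.5 = 6557.5 km = 6.5575×10⁶ m.
Circular speed v_c = √(μ/r) = 7796 m/s.
Escape speed v_esc = √(2μ/r) = √2 × v_c = 11030 m/s.
Δv = v_esc − v_c = 3229 m/s = 3.229 km/s.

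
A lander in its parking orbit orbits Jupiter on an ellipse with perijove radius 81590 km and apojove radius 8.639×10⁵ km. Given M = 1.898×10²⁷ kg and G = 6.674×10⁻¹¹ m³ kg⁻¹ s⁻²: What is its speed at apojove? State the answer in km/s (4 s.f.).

v ≈ 5.031 km/s

μ = GM = 6.674×10⁻¹¹ × 1.898×10²⁷ = 1.267×10¹⁷ m³/s².
Semi-major axis a = (r_p + r_a)/2 = 4.7274×10⁵ km = 4.727×10⁸ m.
Vis-viva: v² = μ(2/r − 1/a) = 1.267×10¹⁷ × (2.315×10⁻⁹ − 2.115×10⁻⁹) = 2.531×10⁷ m²/s².
v = 5031 m/s = 5.031 km/s.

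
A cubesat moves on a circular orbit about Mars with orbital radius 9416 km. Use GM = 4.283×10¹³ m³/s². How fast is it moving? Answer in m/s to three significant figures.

v ≈ 2130 m/s

r = 9416 km = 9.416×10⁶ m.
For a circular orbit v = √(μ/r) = √(4.283×10¹³ / 9.416×10⁶) = √(4.549×10⁶) = 2133 m/s.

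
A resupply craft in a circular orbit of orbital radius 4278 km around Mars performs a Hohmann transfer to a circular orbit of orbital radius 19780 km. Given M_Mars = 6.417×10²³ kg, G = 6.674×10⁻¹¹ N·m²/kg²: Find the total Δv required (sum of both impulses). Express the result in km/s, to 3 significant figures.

Δv_total ≈ 1.49 km/s

μ = GM = 6.674×10⁻¹¹ × 6.417×10²³ = 4.283×10¹³ m³/s².
r₁ = 4278 km = 4.278×10⁶ m.
r₂ = 19780 km = 1.978×10⁷ m.
Transfer ellipse a_t = (r₁ + r₂)/2 = 1.203×10⁷ m.
At r₁: circular v_c1 = √(μ/r₁) = 3164 m/s; transfer-periapsis v_p = √[μ(2/r₁ − 1/a_t)] = 4057 m/s.
Δv₁ = v_p − v_c1 = 893.3 m/s.
At r₂: circular v_c2 = √(μ/r₂) = 1471 m/s; transfer-apoapsis v_a = √[μ(2/r₂ − 1/a_t)] = 877.5 m/s.
Δv₂ = v_c2 − v_a = 593.9 m/s.
Total Δv = Δv₁ + Δv₂ = 1487 m/s = 1.487 km/s.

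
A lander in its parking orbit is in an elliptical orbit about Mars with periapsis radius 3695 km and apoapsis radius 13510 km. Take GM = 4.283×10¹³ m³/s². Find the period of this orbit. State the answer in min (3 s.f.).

Semi-major axis a = (r_p + r_a)/2 = (3695.0 + 13510)/2 = 8602.5 km = 8.602×10⁶ m.
By Kepler's third law T = 2π√(a³/μ) = 2π × 3.855×10³ = 2.422×10⁴ s.
= 403.7 min.

T ≈ 404 min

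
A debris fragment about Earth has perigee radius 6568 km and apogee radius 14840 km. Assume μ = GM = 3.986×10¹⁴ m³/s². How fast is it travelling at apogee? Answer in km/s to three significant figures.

v ≈ 4.06 km/s

Semi-major axis a = (r_p + r_a)/2 = 10704 km = 1.070×10⁷ m.
Vis-viva: v² = μ(2/r − 1/a) = 3.986×10¹⁴ × (1.348×10⁻⁷ − 9.342×10⁻⁸) = 1.648×10⁷ m²/s².
v = 4060 m/s = 4.060 km/s.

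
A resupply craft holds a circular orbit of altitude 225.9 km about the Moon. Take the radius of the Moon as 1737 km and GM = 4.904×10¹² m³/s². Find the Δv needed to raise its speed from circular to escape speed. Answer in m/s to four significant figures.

Δv ≈ 654.7 m/s

r = 1737 + 225.9 = 1962.9 km = 1.9629×10⁶ m.
Circular speed v_c = √(μ/r) = 1581 m/s.
Escape speed v_esc = √(2μ/r) = √2 × v_c = 2235 m/s.
Δv = v_esc − v_c = 654.7 m/s.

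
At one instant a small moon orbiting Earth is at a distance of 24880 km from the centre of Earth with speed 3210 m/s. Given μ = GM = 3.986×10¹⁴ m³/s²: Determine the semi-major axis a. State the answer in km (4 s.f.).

r = 2.488×10⁷ m.
Specific orbital energy ε = v²/2 − μ/r = (3210)²/2 − 3.986×10¹⁴/2.488×10⁷ = -1.087×10⁷ J/kg.
Since ε = −μ/(2a), a = −μ/(2ε) = 1.834×10⁷ m = 18337 km.

a ≈ 18340 km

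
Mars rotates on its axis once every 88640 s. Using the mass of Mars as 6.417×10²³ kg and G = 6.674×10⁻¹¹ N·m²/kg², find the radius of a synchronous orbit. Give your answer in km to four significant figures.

r_sync ≈ 20430 km

μ = GM = 6.674×10⁻¹¹ × 6.417×10²³ = 4.283×10¹³ m³/s².
A synchronous orbit has period T, so by Kepler's third law a = (μT²/4π²)^(1/3).
μT²/4π² = 4.283×10¹³ × (8.864×10⁴)² / 39.48 = 8.524×10²¹ m³.
a = 2.043×10⁷ m = 20427 km.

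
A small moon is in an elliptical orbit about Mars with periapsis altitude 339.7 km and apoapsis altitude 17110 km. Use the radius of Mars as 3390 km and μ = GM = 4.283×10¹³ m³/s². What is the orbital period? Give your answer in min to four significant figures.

T ≈ 674.7 min

r_p = 3390 + 339.7 = 3729.7 km = 3.7297×10⁶ m.
r_a = 3390 + 17110 = 20500 km = 2.0500×10⁷ m.
Semi-major axis a = (r_p + r_a)/2 = (3729.7 + 20500)/2 = 12115 km = 1.211×10⁷ m.
By Kepler's third law T = 2π√(a³/μ) = 2π × 6.443×10³ = 4.048×10⁴ s.
= 674.7 min.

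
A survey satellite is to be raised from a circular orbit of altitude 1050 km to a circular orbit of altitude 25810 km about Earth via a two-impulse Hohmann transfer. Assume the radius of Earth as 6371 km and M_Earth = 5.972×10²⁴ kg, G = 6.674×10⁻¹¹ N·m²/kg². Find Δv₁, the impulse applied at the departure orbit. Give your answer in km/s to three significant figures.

Δv ≈ 2.01 km/s

μ = GM = 6.674×10⁻¹¹ × 5.972×10²⁴ = 3.986×10¹⁴ m³/s².
r₁ = 6371 + 1050 = 7421.0 km = 7.4210×10⁶ m.
r₂ = 6371 + 25810 = 32181 km = 3.2181×10⁷ m.
Transfer ellipse a_t = (r₁ + r₂)/2 = 1.980×10⁷ m.
At r₁: circular v_c1 = √(μ/r₁) = 7329 m/s; transfer-perigee v_p = √[μ(2/r₁ − 1/a_t)] = 9343 m/s.
Δv₁ = v_p − v_c1 = 2014 m/s.
= 2.014 km/s.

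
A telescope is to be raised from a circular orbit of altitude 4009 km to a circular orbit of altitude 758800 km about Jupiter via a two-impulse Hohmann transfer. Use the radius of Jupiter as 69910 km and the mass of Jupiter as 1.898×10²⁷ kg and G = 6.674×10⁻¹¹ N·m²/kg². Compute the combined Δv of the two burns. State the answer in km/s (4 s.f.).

μ = GM = 6.674×10⁻¹¹ × 1.898×10²⁷ = 1.267×10¹⁷ m³/s².
r₁ = 69910 + 4009 = 73919 km = 7.3919×10⁷ m.
r₂ = 69910 + 758800 = 828710 km = 8.2871×10⁸ m.
Transfer ellipse a_t = (r₁ + r₂)/2 = 4.513×10⁸ m.
At r₁: circular v_c1 = √(μ/r₁) = 41400 m/s; transfer-perijove v_p = √[μ(2/r₁ − 1/a_t)] = 56100 m/s.
Δv₁ = v_p − v_c1 = 14700 m/s.
At r₂: circular v_c2 = √(μ/r₂) = 12360 m/s; transfer-apojove v_a = √[μ(2/r₂ − 1/a_t)] = 5004 m/s.
Δv₂ = v_c2 − v_a = 7360 m/s.
Total Δv = Δv₁ + Δv₂ = 22060 m/s = 22.06 km/s.

Δv_total ≈ 22.06 km/s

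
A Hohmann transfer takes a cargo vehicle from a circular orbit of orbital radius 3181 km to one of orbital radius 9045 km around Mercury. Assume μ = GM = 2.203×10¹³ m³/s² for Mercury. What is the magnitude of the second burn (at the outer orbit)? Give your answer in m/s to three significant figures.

r₁ = 3181 km = 3.181×10⁶ m.
r₂ = 9045 km = 9.045×10⁶ m.
Transfer ellipse a_t = (r₁ + r₂)/2 = 6.113×10⁶ m.
At r₁: circular v_c1 = √(μ/r₁) = 2632 m/s; transfer-periherm v_p = √[μ(2/r₁ − 1/a_t)] = 3201 m/s.
At r₂: circular v_c2 = √(μ/r₂) = 1561 m/s; transfer-apoherm v_a = √[μ(2/r₂ − 1/a_t)] = 1126 m/s.
Δv₂ = v_c2 − v_a = 434.9 m/s.

Δv ≈ 435 m/s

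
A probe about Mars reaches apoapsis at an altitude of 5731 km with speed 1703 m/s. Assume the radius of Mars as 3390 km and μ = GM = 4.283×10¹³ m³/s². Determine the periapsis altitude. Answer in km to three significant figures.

r_a = 3390 + 5731 = 9121.0 km = 9.121×10⁶ m.
Specific energy ε = v²/2 − μ/r = -3.246×10⁶ J/kg, so a = −μ/(2ε) = 6.598×10⁶ m.
The apsides satisfy r_p + r_a = 2a, so the periapsis radius is 2a − r_a = 4.075×10⁶ m = 4075.1 km.
Periapsis altitude = 4075.1 − 3390 = 685.11 km.

periapsis altitude ≈ 685 km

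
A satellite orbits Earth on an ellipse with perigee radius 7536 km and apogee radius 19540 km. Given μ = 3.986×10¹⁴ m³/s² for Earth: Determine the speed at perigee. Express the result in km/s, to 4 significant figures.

v ≈ 8.737 km/s

Semi-major axis a = (r_p + r_a)/2 = 13538 km = 1.354×10⁷ m.
Vis-viva: v² = μ(2/r − 1/a) = 3.986×10¹⁴ × (2.654×10⁻⁷ − 7.387×10⁻⁸) = 7.634×10⁷ m²/s².
v = 8737 m/s = 8.737 km/s.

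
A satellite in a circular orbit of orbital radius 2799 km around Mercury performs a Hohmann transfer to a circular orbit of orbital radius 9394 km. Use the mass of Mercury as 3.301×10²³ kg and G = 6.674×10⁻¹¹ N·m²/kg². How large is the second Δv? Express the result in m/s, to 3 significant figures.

Δv ≈ 494 m/s

μ = GM = 6.674×10⁻¹¹ × 3.301×10²³ = 2.203×10¹³ m³/s².
r₁ = 2799 km = 2.799×10⁶ m.
r₂ = 9394 km = 9.394×10⁶ m.
Transfer ellipse a_t = (r₁ + r₂)/2 = 6.096×10⁶ m.
At r₁: circular v_c1 = √(μ/r₁) = 2806 m/s; transfer-periherm v_p = √[μ(2/r₁ − 1/a_t)] = 3483 m/s.
At r₂: circular v_c2 = √(μ/r₂) = 1531 m/s; transfer-apoherm v_a = √[μ(2/r₂ − 1/a_t)] = 1038 m/s.
Δv₂ = v_c2 − v_a = 493.8 m/s.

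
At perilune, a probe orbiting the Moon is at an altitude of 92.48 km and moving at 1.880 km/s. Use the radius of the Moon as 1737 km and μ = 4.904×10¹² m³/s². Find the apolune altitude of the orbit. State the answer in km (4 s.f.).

r_p = 1737 + 92.48 = 1829.5 km = 1.829×10⁶ m.
Specific energy ε = v²/2 − μ/r = -9.133×10⁵ J/kg, so a = −μ/(2ε) = 2.685×10⁶ m.
The apsides satisfy r_p + r_a = 2a, so the apolune radius is 2a − r_p = 3.540×10⁶ m = 3539.8 km.
Apolune altitude = 3539.8 − 1737 = 1802.8 km.

apolune altitude ≈ 1803 km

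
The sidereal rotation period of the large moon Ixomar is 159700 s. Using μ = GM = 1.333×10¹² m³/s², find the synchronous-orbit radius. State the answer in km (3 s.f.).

r_sync ≈ 9510 km

A synchronous orbit has period T, so by Kepler's third law a = (μT²/4π²)^(1/3).
μT²/4π² = 1.333×10¹² × (1.597×10⁵)² / 39.48 = 8.612×10²⁰ m³.
a = 9.514×10⁶ m = 9513.9 km.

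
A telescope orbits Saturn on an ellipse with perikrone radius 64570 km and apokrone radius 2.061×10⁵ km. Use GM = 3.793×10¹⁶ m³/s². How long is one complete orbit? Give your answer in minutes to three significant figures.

T ≈ 847 minutes

Semi-major axis a = (r_p + r_a)/2 = (64570 + 2.0610×10⁵)/2 = 1.3534×10⁵ km = 1.353×10⁸ m.
By Kepler's third law T = 2π√(a³/μ) = 2π × 8.084×10³ = 5.079×10⁴ s.
= 846.5 minutes.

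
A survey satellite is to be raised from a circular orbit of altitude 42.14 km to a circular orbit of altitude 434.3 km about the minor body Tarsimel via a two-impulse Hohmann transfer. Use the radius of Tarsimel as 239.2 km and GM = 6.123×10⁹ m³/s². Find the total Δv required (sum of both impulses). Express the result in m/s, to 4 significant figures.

r₁ = 239.2 + 42.14 = 281.34 km = 2.8134×10⁵ m.
r₂ = 239.2 + 434.3 = 673.50 km = 6.7350×10⁵ m.
Transfer ellipse a_t = (r₁ + r₂)/2 = 4.774×10⁵ m.
At r₁: circular v_c1 = √(μ/r₁) = 147.5 m/s; transfer-periapsis v_p = √[μ(2/r₁ − 1/a_t)] = 175.2 m/s.
Δv₁ = v_p − v_c1 = 27.70 m/s.
At r₂: circular v_c2 = √(μ/r₂) = 95.35 m/s; transfer-apoapsis v_a = √[μ(2/r₂ − 1/a_t)] = 73.19 m/s.
Δv₂ = v_c2 − v_a = 22.15 m/s.
Total Δv = Δv₁ + Δv₂ = 49.85 m/s.

Δv_total ≈ 49.85 m/s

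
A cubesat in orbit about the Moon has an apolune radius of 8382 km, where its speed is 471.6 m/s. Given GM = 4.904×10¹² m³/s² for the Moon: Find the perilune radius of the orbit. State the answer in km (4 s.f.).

r_a = 8.382×10⁶ m.
Specific energy ε = v²/2 − μ/r = -4.739×10⁵ J/kg, so a = −μ/(2ε) = 5.175×10⁶ m.
The apsides satisfy r_p + r_a = 2a, so the perilune radius is 2a − r_a = 1.967×10⁶ m = 1967.0 km.

perilune radius ≈ 1967 km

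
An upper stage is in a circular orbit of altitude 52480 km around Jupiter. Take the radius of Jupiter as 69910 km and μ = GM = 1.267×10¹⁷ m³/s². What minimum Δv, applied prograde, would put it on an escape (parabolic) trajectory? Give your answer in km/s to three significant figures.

Δv ≈ 13.3 km/s

r = 69910 + 52480 = 122390 km = 1.2239×10⁸ m.
Circular speed v_c = √(μ/r) = 32170 m/s.
Escape speed v_esc = √(2μ/r) = √2 × v_c = 45500 m/s.
Δv = v_esc − v_c = 13330 m/s = 13.33 km/s.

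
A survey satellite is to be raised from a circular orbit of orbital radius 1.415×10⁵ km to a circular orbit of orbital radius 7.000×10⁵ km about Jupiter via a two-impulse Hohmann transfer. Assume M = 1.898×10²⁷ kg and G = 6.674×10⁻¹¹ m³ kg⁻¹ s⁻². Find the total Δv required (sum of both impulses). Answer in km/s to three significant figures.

Δv_total ≈ 14.3 km/s

μ = GM = 6.674×10⁻¹¹ × 1.898×10²⁷ = 1.267×10¹⁷ m³/s².
r₁ = 1.415×10⁵ km = 1.415×10⁸ m.
r₂ = 7.000×10⁵ km = 7.000×10⁸ m.
Transfer ellipse a_t = (r₁ + r₂)/2 = 4.208×10⁸ m.
At r₁: circular v_c1 = √(μ/r₁) = 29920 m/s; transfer-perijove v_p = √[μ(2/r₁ − 1/a_t)] = 38590 m/s.
Δv₁ = v_p − v_c1 = 8672 m/s.
At r₂: circular v_c2 = √(μ/r₂) = 13450 m/s; transfer-apojove v_a = √[μ(2/r₂ − 1/a_t)] = 7801 m/s.
Δv₂ = v_c2 − v_a = 5651 m/s.
Total Δv = Δv₁ + Δv₂ = 14320 m/s = 14.32 km/s.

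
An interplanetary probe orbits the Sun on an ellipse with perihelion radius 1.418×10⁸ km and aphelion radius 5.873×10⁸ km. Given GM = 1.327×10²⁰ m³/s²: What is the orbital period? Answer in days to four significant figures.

T ≈ 1390 days

Semi-major axis a = (r_p + r_a)/2 = (1.4180×10⁸ + 5.8730×10⁸)/2 = 3.6455×10⁸ km = 3.646×10¹¹ m.
By Kepler's third law T = 2π√(a³/μ) = 2π × 1.911×10⁷ = 1.201×10⁸ s.
= 1390 days.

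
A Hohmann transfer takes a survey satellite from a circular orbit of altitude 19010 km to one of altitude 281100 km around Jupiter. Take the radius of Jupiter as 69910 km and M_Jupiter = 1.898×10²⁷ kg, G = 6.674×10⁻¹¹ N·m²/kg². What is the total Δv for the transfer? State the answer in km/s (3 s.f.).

μ = GM = 6.674×10⁻¹¹ × 1.898×10²⁷ = 1.267×10¹⁷ m³/s².
r₁ = 69910 + 19010 = 88920 km = 8.8920×10⁷ m.
r₂ = 69910 + 281100 = 351010 km = 3.5101×10⁸ m.
Transfer ellipse a_t = (r₁ + r₂)/2 = 2.200×10⁸ m.
At r₁: circular v_c1 = √(μ/r₁) = 37740 m/s; transfer-perijove v_p = √[μ(2/r₁ − 1/a_t)] = 47680 m/s.
Δv₁ = v_p − v_c1 = 9935 m/s.
At r₂: circular v_c2 = √(μ/r₂) = 19000 m/s; transfer-apojove v_a = √[μ(2/r₂ − 1/a_t)] = 12080 m/s.
Δv₂ = v_c2 − v_a = 6919 m/s.
Total Δv = Δv₁ + Δv₂ = 16850 m/s = 16.85 km/s.

Δv_total ≈ 16.9 km/s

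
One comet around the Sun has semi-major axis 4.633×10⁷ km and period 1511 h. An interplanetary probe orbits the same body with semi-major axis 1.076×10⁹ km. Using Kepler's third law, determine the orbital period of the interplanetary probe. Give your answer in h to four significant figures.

T₂ ≈ 1.691×10⁵ h

Kepler's third law: T² ∝ a³, so T₂ = T₁ (a₂/a₁)^(3/2).
a₂/a₁ = 23.22, (a₂/a₁)^(3/2) = 111.9.
T₂ = 1511 × 111.9 = 1.691×10⁵ h.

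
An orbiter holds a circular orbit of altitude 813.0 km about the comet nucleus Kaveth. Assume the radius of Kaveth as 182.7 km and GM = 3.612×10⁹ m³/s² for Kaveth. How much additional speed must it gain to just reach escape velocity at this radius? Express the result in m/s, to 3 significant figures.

Δv ≈ 24.9 m/s

r = 182.7 + 813.0 = 995.70 km = 9.9570×10⁵ m.
Circular speed v_c = √(μ/r) = 60.23 m/s.
Escape speed v_esc = √(2μ/r) = √2 × v_c = 85.18 m/s.
Δv = v_esc − v_c = 24.95 m/s.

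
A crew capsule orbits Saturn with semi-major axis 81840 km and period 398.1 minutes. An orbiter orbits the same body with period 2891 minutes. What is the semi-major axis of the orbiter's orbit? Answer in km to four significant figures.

a₂ ≈ 3.069×10⁵ km

Kepler's third law: a³ ∝ T², so a₂ = a₁ (T₂/T₁)^(2/3).
T₂/T₁ = 7.262, (T₂/T₁)^(2/3) = 3.750.
a₂ = 81840 × 3.750 = 3.069×10⁵ km.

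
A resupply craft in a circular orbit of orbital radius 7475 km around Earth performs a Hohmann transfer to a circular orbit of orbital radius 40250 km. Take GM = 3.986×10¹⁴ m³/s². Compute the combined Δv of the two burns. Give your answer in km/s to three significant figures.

r₁ = 7475 km = 7.475×10⁶ m.
r₂ = 40250 km = 4.025×10⁷ m.
Transfer ellipse a_t = (r₁ + r₂)/2 = 2.386×10⁷ m.
At r₁: circular v_c1 = √(μ/r₁) = 7302 m/s; transfer-perigee v_p = √[μ(2/r₁ − 1/a_t)] = 9484 m/s.
Δv₁ = v_p − v_c1 = 2182 m/s.
At r₂: circular v_c2 = √(μ/r₂) = 3147 m/s; transfer-apogee v_a = √[μ(2/r₂ − 1/a_t)] = 1761 m/s.
Δv₂ = v_c2 − v_a = 1386 m/s.
Total Δv = Δv₁ + Δv₂ = 3567 m/s = 3.567 km/s.

Δv_total ≈ 3.57 km/s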